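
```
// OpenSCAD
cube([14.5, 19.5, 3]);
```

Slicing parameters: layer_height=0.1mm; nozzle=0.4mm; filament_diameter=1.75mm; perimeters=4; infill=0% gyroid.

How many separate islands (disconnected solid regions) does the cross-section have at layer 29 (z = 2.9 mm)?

1

At z = 2.9 mm: the cube (footprint 14.5×19.5) is included at this height. Overall, the cross-section is a single solid region. Island count = 1.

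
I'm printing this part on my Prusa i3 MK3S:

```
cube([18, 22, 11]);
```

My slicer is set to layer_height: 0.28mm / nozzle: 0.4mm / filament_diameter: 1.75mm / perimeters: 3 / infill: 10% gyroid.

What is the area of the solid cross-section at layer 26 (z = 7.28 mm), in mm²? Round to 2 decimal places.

396.00 mm²

At z = 7.28 mm: the 18×22 cube contributes its full rectangle (area 396.00 mm²). Overall, the cross-section is a single solid region. Net area = 396.00 mm².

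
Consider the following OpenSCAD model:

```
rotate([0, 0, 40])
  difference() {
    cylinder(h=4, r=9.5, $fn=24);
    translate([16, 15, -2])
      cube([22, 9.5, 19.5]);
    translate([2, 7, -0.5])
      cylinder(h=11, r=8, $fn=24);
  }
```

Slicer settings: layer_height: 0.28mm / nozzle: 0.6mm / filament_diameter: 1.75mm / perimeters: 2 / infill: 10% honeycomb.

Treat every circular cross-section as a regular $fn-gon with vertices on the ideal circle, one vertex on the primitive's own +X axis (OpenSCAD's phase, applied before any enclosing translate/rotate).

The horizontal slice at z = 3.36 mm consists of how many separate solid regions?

At z = 3.36 mm: the r=9.5 cylinder gives a regular 24-gon of circumradius 9.5 (constant along its height); the cube at (16, 15) is present — its section is the full 22×9.5 rectangle; the r=8 cylinder at (2, 7) gives a regular 24-gon of circumradius 8 (constant along its height); After the difference (first − rest): starting from the r=9.5 cylinder, the 22×9.5 cube at (16, 15) misses the remaining region (no effect); the r=8 cylinder at (2, 7) partially overlaps it — only the 113.75 mm² overlap (of its 198.77 mm²) is removed, clipping the outline — 1 connected region; (whole slice rotated 40° about Z — lengths, areas and connectivity unchanged). The result has 1 disconnected region.

1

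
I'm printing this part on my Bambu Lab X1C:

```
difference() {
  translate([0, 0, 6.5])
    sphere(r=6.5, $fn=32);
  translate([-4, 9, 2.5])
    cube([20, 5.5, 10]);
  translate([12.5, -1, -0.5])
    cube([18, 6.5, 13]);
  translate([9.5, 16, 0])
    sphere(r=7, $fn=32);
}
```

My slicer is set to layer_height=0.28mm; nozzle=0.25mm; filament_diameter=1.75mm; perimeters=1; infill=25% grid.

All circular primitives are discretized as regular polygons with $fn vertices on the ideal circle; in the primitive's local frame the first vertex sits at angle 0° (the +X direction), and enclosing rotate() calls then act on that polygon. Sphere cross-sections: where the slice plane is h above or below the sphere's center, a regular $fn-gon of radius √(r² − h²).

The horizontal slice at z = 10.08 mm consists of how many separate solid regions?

At z = 10.08 mm: the r=6.5 sphere slices to a regular 32-gon of circumradius 5.425 (√(r²−h²) with h=3.58 from center); the 20×5.5 cube at (-4, 9) contributes its full rectangle; the cube at (12.5, -1) is present — its section is the full 18×6.5 rectangle; the sphere at (9.5, 16) does not reach this height (|z−center|=10.080 > r=7); After the difference (first − rest): starting from the r=6.5 sphere, the 20×5.5 cube at (-4, 9) misses the remaining region (no effect); the 18×6.5 cube at (12.5, -1) misses the remaining region (no effect) — 1 connected region. The result has 1 disconnected region.

1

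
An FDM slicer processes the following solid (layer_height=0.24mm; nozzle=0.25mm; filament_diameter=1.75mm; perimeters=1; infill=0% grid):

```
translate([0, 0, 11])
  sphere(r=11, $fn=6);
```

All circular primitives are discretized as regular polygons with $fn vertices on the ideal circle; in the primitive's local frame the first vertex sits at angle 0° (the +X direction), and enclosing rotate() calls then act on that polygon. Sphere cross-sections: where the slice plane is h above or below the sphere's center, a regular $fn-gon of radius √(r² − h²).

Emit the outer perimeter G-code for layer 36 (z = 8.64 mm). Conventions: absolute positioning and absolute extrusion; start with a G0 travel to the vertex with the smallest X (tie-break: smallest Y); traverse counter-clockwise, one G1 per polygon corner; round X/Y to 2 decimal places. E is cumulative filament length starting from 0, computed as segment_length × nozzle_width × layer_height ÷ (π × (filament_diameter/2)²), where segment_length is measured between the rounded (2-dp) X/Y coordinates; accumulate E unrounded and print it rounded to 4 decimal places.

At z = 8.64 mm: the sphere: section is a regular 6-gon, circumradius = √(r²−h²) = √(11²−2.36²) = 10.744. The outline is a single polygon with 6 vertices. Extrusion per mm of travel: 0.25 × 0.24 / (π × 0.875²) = 0.024945. Accumulating E over each segment gives final E = 1.6074.

G0 X-10.74 Y0.00 Z8.64
G1 X-5.37 Y-9.30 E0.2679
G1 X5.37 Y-9.30 E0.5358
G1 X10.74 Y0.00 E0.8037
G1 X5.37 Y9.30 E1.0716
G1 X-5.37 Y9.30 E1.3395
G1 X-10.74 Y0.00 E1.6074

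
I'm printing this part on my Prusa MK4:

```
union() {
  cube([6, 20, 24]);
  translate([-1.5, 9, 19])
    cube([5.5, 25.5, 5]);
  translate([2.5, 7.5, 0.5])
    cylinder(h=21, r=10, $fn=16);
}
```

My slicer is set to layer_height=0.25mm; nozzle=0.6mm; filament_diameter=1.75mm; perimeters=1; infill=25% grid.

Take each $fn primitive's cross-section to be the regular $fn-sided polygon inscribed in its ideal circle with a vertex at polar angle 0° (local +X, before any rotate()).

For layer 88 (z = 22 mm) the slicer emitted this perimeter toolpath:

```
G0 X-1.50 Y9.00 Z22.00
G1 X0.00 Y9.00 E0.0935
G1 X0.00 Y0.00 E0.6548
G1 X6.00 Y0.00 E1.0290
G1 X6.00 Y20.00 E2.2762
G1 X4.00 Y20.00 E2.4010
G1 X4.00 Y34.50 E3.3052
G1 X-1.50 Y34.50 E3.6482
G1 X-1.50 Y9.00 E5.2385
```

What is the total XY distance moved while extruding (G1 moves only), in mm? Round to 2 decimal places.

Sum the Euclidean lengths of each G1 segment: total = 84.00 mm.

84.00 mm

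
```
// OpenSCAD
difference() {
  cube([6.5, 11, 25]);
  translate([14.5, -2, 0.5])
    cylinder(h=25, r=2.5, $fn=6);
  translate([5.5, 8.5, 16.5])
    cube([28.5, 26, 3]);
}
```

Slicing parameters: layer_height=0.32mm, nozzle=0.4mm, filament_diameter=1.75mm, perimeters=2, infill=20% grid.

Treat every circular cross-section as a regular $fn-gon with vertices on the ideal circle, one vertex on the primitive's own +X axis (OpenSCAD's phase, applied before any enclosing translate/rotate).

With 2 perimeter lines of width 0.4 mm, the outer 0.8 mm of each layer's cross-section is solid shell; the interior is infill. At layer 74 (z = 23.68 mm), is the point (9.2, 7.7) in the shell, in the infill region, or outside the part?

At z = 23.68 mm: the 6.5×11 cube contributes its full rectangle; the r=2.5 cylinder at (14.5, -2) gives a regular 6-gon of circumradius 2.5 (constant along its height); the cube at (5.5, 8.5) does not reach this height (z outside [16.5, 19.5]); After the difference (first − rest): starting from the 6.5×11 cube, the r=2.5 cylinder at (14.5, -2) misses the remaining region (no effect) — 1 connected region. Overall, the cross-section is a single solid region. The nearest boundary edge runs (6.50, 11.00)→(6.50, 0.00); distance from the point to it = 2.70 mm. The point is not inside any of the regions above, so it lies outside the cross-section (2.70 mm from the nearest boundary).

outside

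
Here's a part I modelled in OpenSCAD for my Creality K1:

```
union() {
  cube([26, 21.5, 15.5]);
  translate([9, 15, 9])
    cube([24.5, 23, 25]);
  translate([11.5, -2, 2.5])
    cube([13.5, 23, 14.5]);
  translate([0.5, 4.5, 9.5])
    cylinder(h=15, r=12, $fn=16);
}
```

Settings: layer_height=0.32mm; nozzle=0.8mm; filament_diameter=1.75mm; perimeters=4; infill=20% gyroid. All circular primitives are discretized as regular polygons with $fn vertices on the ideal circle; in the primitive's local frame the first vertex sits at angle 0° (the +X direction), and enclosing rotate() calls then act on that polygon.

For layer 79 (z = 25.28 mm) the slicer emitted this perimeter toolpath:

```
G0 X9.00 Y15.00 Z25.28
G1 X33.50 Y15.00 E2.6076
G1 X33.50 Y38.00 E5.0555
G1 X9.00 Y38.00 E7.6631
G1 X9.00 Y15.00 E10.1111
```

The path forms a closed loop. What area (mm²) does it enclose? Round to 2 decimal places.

Apply the shoelace formula to the sequence of (X, Y) vertices; enclosed area = 563.50 mm².

563.50 mm²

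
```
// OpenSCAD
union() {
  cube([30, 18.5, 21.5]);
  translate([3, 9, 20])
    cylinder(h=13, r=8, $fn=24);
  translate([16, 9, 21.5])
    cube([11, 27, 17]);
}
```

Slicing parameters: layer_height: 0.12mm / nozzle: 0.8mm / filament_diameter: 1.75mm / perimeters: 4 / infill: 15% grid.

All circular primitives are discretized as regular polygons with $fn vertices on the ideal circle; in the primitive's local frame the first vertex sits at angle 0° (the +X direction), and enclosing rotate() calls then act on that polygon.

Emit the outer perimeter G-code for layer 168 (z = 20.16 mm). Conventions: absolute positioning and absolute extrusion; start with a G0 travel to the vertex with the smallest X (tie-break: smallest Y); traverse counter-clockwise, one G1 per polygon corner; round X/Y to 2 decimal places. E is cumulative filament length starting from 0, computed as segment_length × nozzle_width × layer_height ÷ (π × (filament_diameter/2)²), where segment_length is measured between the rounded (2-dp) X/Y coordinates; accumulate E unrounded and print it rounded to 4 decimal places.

G0 X-5.00 Y9.00 Z20.16
G1 X-4.73 Y6.93 E0.0833
G1 X-3.93 Y5.00 E0.1667
G1 X-2.66 Y3.34 E0.2501
G1 X-1.00 Y2.07 E0.3335
G1 X0.00 Y1.66 E0.3767
G1 X0.00 Y0.00 E0.4429
G1 X30.00 Y0.00 E1.6403
G1 X30.00 Y18.50 E2.3787
G1 X0.00 Y18.50 E3.5760
G1 X0.00 Y16.34 E3.6623
G1 X-1.00 Y15.93 E3.7054
G1 X-2.66 Y14.66 E3.7888
G1 X-3.93 Y13.00 E3.8722
G1 X-4.73 Y11.07 E3.9556
G1 X-5.00 Y9.00 E4.0389

At z = 20.16 mm: the cube (footprint 30×18.5) is included at this height; the r=8 cylinder at (3, 9) contributes a regular 24-gon of circumradius 8; the cube at (16, 9) is not intersected at this z (z outside [21.5, 38.5]); Combining (union): the regions partially overlap (shared area 145.96 mm²), so overlapping operands fuse into one piece — 1 connected region. The outline is a single polygon with 15 vertices. Extrusion per mm of travel: 0.8 × 0.12 / (π × 0.875²) = 0.039912. Accumulating E over each segment gives final E = 4.0389.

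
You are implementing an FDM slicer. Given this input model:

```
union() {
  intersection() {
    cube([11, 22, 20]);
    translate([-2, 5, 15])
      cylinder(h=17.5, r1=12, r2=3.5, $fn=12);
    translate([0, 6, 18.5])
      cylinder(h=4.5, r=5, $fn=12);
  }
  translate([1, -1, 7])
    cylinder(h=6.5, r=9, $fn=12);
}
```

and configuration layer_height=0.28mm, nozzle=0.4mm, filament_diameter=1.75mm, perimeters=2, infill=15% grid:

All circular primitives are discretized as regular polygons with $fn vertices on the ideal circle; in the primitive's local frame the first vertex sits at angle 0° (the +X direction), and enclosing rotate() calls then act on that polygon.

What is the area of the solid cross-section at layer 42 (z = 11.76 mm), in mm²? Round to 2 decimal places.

At z = 11.76 mm: the 11×22 cube contributes its full rectangle (area 242.00 mm²); the cone at (-2, 5) is absent (z outside [15, 32.5]); the cylinder at (0, 6) is absent (z outside [18.5, 23]); After intersecting: at least one operand is absent at this height, so nothing remains; the r=9 cylinder at (1, -1) contributes a regular 12-gon of circumradius 9 (area = (12/2)·9.000²·sin(360°/12) = 243.00 mm²); Merging all regions: only the r=9 cylinder at (1, -1) is present, so the union is just that shape — area = 243.00 mm². Overall, the cross-section is a single solid region. Net area = 243.00 mm².

243.00 mm²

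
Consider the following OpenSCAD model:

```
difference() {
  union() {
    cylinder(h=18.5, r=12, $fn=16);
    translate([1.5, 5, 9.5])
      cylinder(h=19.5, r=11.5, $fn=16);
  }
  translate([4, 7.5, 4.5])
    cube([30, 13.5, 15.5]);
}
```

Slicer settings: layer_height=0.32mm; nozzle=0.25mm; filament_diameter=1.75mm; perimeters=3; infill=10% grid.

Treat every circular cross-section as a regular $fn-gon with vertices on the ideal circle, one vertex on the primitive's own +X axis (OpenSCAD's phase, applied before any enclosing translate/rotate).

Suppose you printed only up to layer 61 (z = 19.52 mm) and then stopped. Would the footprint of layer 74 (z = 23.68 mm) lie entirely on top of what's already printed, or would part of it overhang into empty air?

part overhangs

Compare the two slices. At z = 19.52: the cylinder is not intersected at this z (z outside [0, 18.5]); the r=11.5 cylinder at (1.5, 5) contributes a regular 16-gon of circumradius 11.5 (area = (16/2)·11.500²·sin(360°/16) = 404.88 mm²); Taking the union: only the r=11.5 cylinder at (1.5, 5) is present, so the union is just that shape — area = 404.88 mm²; the 30×13.5 cube at (4, 7.5) contributes its full rectangle (area 405.00 mm²); Taking the first minus the rest: starting from the result so far (404.88 mm²), the 30×13.5 cube at (4, 7.5) partially overlaps it — only the 51.21 mm² overlap (of its 405.00 mm²) is removed, clipping the outline — area = 353.67 mm². At z = 23.68: the cylinder is not intersected at this z (z outside [0, 18.5]); the r=11.5 cylinder at (1.5, 5) contributes a regular 16-gon of circumradius 11.5 (area = (16/2)·11.500²·sin(360°/16) = 404.88 mm²); Combining (union): only the r=11.5 cylinder at (1.5, 5) is present, so the union is just that shape — area = 404.88 mm²; the cube at (4, 7.5) is not intersected at this z (z outside [4.5, 20]); After the difference (first − rest): none of the subtracted shapes is present at this height, so that combined region is unchanged — area = 404.88 mm². Checking containment: at z = 23.68 the cross-section extends beyond the z = 19.52 cross-section by about 51.21 mm².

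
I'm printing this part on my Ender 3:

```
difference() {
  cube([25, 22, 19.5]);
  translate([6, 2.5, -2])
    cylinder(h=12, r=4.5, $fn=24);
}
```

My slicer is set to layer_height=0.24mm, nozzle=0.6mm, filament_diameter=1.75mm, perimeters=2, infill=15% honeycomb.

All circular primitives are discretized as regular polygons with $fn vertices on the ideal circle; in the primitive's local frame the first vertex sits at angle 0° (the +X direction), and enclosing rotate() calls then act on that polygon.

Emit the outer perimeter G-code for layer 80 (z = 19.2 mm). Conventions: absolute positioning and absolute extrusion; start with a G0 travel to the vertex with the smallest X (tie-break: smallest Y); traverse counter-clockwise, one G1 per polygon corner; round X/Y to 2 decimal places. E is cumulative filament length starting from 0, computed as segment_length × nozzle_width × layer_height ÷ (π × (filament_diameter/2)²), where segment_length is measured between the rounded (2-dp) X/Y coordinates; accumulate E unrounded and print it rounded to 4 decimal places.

At z = 19.2 mm: the cube is present — its section is the full 25×22 rectangle; the cylinder at (6, 2.5) does not reach this height (z outside [-2, 10]); Taking the first minus the rest: none of the subtracted shapes is present at this height, so the 25×22 cube is unchanged — 1 connected region. The outline is a single polygon with 4 vertices. Extrusion per mm of travel: 0.6 × 0.24 / (π × 0.875²) = 0.059868. Accumulating E over each segment gives final E = 5.6276.

G0 X0.00 Y0.00 Z19.20
G1 X25.00 Y0.00 E1.4967
G1 X25.00 Y22.00 E2.8138
G1 X0.00 Y22.00 E4.3105
G1 X0.00 Y0.00 E5.6276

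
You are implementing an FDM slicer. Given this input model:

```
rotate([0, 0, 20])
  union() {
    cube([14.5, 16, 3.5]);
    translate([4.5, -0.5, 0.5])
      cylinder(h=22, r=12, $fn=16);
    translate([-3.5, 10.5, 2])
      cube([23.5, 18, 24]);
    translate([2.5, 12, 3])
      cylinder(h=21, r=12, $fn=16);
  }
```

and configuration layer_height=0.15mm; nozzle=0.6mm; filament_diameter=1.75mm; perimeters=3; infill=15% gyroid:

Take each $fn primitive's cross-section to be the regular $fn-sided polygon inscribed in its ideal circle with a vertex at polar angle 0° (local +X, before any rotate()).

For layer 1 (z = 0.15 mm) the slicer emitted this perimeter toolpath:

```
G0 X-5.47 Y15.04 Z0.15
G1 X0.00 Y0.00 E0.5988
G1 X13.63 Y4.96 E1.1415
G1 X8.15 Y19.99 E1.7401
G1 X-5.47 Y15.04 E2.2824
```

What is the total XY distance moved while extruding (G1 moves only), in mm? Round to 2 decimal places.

Sum the Euclidean lengths of each G1 segment: total = 61.00 mm.

61.00 mm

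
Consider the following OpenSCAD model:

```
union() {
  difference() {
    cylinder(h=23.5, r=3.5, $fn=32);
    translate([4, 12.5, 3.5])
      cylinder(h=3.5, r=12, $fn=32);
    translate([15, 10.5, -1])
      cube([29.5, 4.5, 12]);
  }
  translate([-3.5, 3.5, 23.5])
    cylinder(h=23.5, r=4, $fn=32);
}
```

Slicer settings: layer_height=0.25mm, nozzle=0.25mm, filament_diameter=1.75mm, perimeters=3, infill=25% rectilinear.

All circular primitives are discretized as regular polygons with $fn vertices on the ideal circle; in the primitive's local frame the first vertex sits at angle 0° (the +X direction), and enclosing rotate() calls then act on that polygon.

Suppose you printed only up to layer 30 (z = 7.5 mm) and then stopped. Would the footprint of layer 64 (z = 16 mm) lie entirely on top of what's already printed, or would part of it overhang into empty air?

Compare the two slices. At z = 7.5: the cylinder: section is a regular 32-gon, circumradius r=3.5 (area = (32/2)·3.500²·sin(360°/32) = 38.24 mm²); the cylinder at (4, 12.5) does not reach this height (z outside [3.5, 7]); the cube at (15, 10.5) (footprint 29.5×4.5) is included at this height (area 132.75 mm²); Subtracting the remaining from the first: starting from the r=3.5 cylinder (38.24 mm²), the 29.5×4.5 cube at (15, 10.5) misses the remaining region (no effect) — area = 38.24 mm²; the cylinder at (-3.5, 3.5) is absent (z outside [23.5, 47]); Combining (union): only the result so far is present, so the union is just that shape — area = 38.24 mm². At z = 16: the r=3.5 cylinder contributes a regular 32-gon of circumradius 3.5 (area = (32/2)·3.500²·sin(360°/32) = 38.24 mm²); the cylinder at (4, 12.5) does not reach this height (z outside [3.5, 7]); the cube at (15, 10.5) is absent (z outside [-1, 11]); Subtracting the remaining from the first: none of the subtracted shapes is present at this height, so the r=3.5 cylinder is unchanged — area = 38.24 mm²; the cylinder at (-3.5, 3.5) does not reach this height (z outside [23.5, 47]); Taking the union: only the result so far is present, so the union is just that shape — area = 38.24 mm². Checking containment: the cross-section at z = 16 is a subset of the cross-section at z = 7.5.

entirely on top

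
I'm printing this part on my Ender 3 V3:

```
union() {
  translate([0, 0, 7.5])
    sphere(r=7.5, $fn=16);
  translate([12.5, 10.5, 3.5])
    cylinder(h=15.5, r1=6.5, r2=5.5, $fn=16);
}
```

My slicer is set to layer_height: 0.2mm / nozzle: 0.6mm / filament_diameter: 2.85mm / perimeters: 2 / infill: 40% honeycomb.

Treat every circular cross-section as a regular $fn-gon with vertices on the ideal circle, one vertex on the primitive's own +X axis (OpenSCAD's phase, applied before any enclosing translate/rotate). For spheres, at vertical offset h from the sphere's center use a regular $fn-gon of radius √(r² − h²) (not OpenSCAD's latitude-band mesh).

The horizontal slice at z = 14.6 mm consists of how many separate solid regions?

2

At z = 14.6 mm: the r=7.5 sphere slices to a regular 16-gon of circumradius 2.417 (√(r²−h²) with h=7.1 from center); the cone at (12.5, 10.5): at t=0.716 of its height the radius interpolates to r₁+(r₂−r₁)t = 5.784, giving a regular 16-gon of that circumradius; Taking the union: the 2 present regions are separate (no shared area or edge), so areas and boundary lengths simply add and each stays a separate island — 2 connected regions. The result has 2 disconnected regions.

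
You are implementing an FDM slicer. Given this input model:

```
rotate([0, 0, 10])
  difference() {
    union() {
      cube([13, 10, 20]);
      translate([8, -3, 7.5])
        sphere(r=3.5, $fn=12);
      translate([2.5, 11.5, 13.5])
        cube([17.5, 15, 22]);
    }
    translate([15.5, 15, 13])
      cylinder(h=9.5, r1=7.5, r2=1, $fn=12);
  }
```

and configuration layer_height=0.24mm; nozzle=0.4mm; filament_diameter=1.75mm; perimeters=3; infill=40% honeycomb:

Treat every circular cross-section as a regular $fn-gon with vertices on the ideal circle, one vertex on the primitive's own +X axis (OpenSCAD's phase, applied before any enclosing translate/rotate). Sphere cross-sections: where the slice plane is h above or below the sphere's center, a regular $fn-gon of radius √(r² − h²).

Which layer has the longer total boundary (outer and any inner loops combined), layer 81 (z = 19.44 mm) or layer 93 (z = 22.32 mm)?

Layer 81 (z = 19.44): the cube (footprint 13×10) is included at this height (perimeter 46.00 mm); the sphere at (8, -3) is absent (|z−center|=11.940 > r=3.5); the cube at (2.5, 11.5) (footprint 17.5×15) is included at this height (perimeter 65.00 mm); Merging all regions: the 2 present regions are separate (no shared area or edge), so areas and boundary lengths simply add and each stays a separate island — boundary = 111.00 mm; the cone at (15.5, 15) (r1=7.5→r2=1) has section circumradius 3.094 here — a regular 12-gon (perimeter = 2·12·3.094·sin(180°/12) = 19.22 mm); Subtracting the remaining from the first: starting from that combined region, the cone at (15.5, 15) lies wholly inside it (removes its full 28.71 mm² and its 19.22 mm outline becomes a hole wall) — boundary (outer + 1 inner loop) = 130.22 mm; (rotated 10° about Z; rotation is an isometry so areas/perimeters/island counts are preserved). So its perimeter = 130.22 mm. Layer 93 (z = 22.32): the cube does not reach this height (z outside [0, 20]); the sphere at (8, -3) is not intersected at this z (|z−center|=14.820 > r=3.5); the cube at (2.5, 11.5) (footprint 17.5×15) is included at this height (perimeter 65.00 mm); Merging all regions: only the 17.5×15 cube at (2.5, 11.5) is present, so the union is just that shape — boundary = 65.00 mm; the cone at (15.5, 15) contributes a regular 12-gon of circumradius 1.123 (interpolated between r1=7.5 and r2=1 at t=0.981) (perimeter = 2·12·1.123·sin(180°/12) = 6.98 mm); Subtracting the remaining from the first: starting from the result so far, the cone at (15.5, 15) lies wholly inside it (removes its full 3.78 mm² and its 6.98 mm outline becomes a hole wall) — boundary (outer + 1 inner loop) = 71.98 mm; (whole slice rotated 10° about Z — lengths, areas and connectivity unchanged). So its perimeter = 71.98 mm. Layer 81 is larger (130.22 vs 71.98 mm).

layer 81 (z = 19.44 mm)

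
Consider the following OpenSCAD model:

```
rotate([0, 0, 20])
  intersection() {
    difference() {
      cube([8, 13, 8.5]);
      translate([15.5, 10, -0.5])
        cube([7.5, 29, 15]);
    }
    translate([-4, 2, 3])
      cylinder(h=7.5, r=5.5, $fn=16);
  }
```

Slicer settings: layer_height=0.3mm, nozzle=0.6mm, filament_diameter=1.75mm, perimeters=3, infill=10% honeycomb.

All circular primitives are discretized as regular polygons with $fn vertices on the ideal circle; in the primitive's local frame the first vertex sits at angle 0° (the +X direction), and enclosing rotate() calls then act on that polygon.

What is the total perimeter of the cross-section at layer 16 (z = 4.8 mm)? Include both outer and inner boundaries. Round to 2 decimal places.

12.96 mm

At z = 4.8 mm: the 8×13 cube contributes its full rectangle (perimeter 42.00 mm); the cube at (15.5, 10) is present — its section is the full 7.5×29 rectangle (perimeter 73.00 mm); Subtracting the remaining from the first: starting from the 8×13 cube, the 7.5×29 cube at (15.5, 10) misses the remaining region (no effect) — boundary = 42.00 mm; the r=5.5 cylinder at (-4, 2) contributes a regular 16-gon of circumradius 5.5 (perimeter = 2·16·5.500·sin(180°/16) = 34.34 mm); Taking the intersection: the r=5.5 cylinder at (-4, 2) partially overlaps the result so far; clipping to the common part keeps 6.19 mm² — boundary = 12.96 mm; (whole slice rotated 20° about Z — lengths, areas and connectivity unchanged). Overall, the cross-section is a single solid region. Total boundary length (outer) = 12.96 mm.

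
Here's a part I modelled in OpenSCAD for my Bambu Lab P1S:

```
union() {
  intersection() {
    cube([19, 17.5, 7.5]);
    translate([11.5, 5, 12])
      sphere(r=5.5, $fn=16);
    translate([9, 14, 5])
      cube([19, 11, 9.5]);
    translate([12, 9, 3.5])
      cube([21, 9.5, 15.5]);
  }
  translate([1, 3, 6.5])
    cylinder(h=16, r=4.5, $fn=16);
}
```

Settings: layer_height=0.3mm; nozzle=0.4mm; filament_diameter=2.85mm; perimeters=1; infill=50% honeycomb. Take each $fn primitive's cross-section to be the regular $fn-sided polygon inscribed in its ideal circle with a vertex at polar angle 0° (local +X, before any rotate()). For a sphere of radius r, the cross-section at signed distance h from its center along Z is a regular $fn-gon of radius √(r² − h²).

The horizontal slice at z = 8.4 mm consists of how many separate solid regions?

At z = 8.4 mm: the cube does not reach this height (z outside [0, 7.5]); the r=5.5 sphere at (11.5, 5) contributes a regular 16-gon of circumradius √(5.5²−3.6²) = 4.158; the cube at (9, 14) is present — its section is the full 19×11 rectangle; the cube at (12, 9) (footprint 21×9.5) is included at this height; Taking the intersection: at least one operand is absent at this height, so nothing remains; the r=4.5 cylinder at (1, 3) contributes a regular 16-gon of circumradius 4.5; Taking the union: only the r=4.5 cylinder at (1, 3) is present, so the union is just that shape — 1 connected region. The result has 1 disconnected region.

1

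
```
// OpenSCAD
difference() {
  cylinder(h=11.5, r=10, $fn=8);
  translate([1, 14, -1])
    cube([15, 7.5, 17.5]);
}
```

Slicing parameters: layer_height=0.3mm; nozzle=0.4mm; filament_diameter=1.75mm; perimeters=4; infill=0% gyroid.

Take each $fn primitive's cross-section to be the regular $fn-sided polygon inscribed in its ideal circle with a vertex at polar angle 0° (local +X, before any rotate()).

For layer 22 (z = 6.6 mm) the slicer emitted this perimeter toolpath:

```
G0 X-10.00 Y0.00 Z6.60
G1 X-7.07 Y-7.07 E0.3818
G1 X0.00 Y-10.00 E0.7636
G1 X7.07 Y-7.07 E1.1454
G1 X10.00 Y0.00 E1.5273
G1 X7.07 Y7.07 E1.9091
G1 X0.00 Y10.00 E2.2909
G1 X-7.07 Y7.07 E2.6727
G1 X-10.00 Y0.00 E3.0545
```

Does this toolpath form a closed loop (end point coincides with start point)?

Start point (G0): (-10.00, 0.00). End point (last G1): the path returns to the start — closed.

yes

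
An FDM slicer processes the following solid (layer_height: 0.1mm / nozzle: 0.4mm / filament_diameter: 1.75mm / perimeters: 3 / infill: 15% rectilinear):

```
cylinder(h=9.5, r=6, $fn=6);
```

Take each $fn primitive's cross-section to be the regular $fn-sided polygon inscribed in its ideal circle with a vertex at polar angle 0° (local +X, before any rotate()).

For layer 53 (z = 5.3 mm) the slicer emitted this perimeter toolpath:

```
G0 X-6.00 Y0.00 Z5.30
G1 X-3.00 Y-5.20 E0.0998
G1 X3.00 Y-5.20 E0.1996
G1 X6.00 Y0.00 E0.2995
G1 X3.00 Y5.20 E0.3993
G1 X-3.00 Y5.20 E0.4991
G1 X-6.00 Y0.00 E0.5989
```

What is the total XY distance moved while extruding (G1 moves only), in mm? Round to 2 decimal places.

Sum the Euclidean lengths of each G1 segment: total = 36.01 mm.

36.01 mm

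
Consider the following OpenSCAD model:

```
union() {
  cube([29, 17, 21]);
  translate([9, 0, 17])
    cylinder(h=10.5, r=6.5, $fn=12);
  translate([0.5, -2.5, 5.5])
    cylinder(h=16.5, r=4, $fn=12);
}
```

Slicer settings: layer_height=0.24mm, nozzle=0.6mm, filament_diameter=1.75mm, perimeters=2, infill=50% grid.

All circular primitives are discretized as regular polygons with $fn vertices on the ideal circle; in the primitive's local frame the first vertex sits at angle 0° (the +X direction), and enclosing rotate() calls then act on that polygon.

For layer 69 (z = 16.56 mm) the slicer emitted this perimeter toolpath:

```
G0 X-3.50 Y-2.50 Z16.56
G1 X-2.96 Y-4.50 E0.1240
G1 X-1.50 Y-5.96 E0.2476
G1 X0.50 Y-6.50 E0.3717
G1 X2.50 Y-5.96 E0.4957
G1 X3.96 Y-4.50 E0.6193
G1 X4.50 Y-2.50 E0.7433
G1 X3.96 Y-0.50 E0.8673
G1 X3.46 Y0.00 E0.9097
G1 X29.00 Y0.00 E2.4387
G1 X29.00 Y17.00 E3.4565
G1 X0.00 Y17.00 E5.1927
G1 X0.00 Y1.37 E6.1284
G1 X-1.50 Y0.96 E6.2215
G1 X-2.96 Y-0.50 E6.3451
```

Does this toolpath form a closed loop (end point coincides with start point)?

Start point (G0): (-3.50, -2.50). End point (last G1): the path does not return to the start — open.

no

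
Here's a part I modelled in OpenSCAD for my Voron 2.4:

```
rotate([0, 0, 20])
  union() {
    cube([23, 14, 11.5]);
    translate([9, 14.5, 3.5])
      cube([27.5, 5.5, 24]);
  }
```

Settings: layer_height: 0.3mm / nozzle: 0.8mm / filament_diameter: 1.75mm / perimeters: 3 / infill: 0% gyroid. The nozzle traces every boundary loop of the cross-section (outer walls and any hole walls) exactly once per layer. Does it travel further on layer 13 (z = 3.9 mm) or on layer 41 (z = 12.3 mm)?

Layer 13 (z = 3.9): the cube (footprint 23×14) is included at this height (perimeter 74.00 mm); the cube at (9, 14.5) (footprint 27.5×5.5) is included at this height (perimeter 66.00 mm); Combining (union): the 2 present regions are separate (no shared area or edge), so areas and boundary lengths simply add and each stays a separate island — boundary = 140.00 mm; (rotated 20° about Z; rotation is an isometry so areas/perimeters/island counts are preserved). So its perimeter = 140.00 mm. Layer 41 (z = 12.3): the cube is not intersected at this z (z outside [0, 11.5]); the cube at (9, 14.5) is present — its section is the full 27.5×5.5 rectangle (perimeter 66.00 mm); Taking the union: only the 27.5×5.5 cube at (9, 14.5) is present, so the union is just that shape — boundary = 66.00 mm; (whole slice rotated 20° about Z — lengths, areas and connectivity unchanged). So its perimeter = 66.00 mm. Layer 13 is larger (140.00 vs 66.00 mm).

layer 13 (z = 3.9 mm)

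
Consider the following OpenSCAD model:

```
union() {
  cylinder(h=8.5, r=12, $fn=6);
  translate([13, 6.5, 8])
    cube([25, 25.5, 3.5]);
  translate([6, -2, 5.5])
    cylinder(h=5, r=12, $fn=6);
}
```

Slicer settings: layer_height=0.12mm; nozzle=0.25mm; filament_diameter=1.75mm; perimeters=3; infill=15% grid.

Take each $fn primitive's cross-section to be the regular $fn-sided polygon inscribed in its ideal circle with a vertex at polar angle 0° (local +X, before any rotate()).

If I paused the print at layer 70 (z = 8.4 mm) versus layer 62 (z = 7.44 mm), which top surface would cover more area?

Layer 70 (z = 8.4): the r=12 cylinder contributes a regular 6-gon of circumradius 12 (area = (6/2)·12.000²·sin(360°/6) = 374.12 mm²); the cube at (13, 6.5) (footprint 25×25.5) is included at this height (area 637.50 mm²); the r=12 cylinder at (6, -2) gives a regular 6-gon of circumradius 12 (constant along its height) (area = (6/2)·12.000²·sin(360°/6) = 374.12 mm²); Merging all regions: the regions partially overlap — summed areas 1385.75 mm² minus the doubly-counted overlap 235.11 mm² gives 1150.63 mm² — area = 1150.63 mm². So its area = 1150.63 mm². Layer 62 (z = 7.44): the r=12 cylinder contributes a regular 6-gon of circumradius 12 (area = (6/2)·12.000²·sin(360°/6) = 374.12 mm²); the cube at (13, 6.5) does not reach this height (z outside [8, 11.5]); the cylinder at (6, -2): section is a regular 6-gon, circumradius r=12 (area = (6/2)·12.000²·sin(360°/6) = 374.12 mm²); Combining (union): the regions partially overlap — summed areas 748.25 mm² minus the doubly-counted overlap 235.11 mm² gives 513.14 mm² — area = 513.14 mm². So its area = 513.14 mm². Layer 70 is larger (1150.63 vs 513.14 mm²).

layer 70 (z = 8.4 mm)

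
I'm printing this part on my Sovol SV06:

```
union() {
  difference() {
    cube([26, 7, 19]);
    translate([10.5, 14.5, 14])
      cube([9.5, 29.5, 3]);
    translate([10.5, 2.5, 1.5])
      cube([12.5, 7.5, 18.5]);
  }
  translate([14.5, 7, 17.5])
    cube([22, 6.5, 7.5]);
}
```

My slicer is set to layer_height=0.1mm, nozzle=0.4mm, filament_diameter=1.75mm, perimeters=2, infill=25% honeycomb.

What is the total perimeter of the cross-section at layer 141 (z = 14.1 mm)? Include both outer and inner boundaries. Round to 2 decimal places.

At z = 14.1 mm: the 26×7 cube contributes its full rectangle (perimeter 66.00 mm); the cube at (10.5, 14.5) (footprint 9.5×29.5) is included at this height (perimeter 78.00 mm); the cube at (10.5, 2.5) is present — its section is the full 12.5×7.5 rectangle (perimeter 40.00 mm); Taking the first minus the rest: starting from the 26×7 cube, the 9.5×29.5 cube at (10.5, 14.5) misses the remaining region (no effect); the 12.5×7.5 cube at (10.5, 2.5) partially overlaps it — only the 56.25 mm² overlap (of its 93.75 mm²) is removed, clipping the outline — boundary = 75.00 mm; the cube at (14.5, 7) is absent (z outside [17.5, 25]); Combining (union): only the result so far is present, so the union is just that shape — boundary = 75.00 mm. Overall, the cross-section is a single solid region. Total boundary length (outer) = 75.00 mm.

75.00 mm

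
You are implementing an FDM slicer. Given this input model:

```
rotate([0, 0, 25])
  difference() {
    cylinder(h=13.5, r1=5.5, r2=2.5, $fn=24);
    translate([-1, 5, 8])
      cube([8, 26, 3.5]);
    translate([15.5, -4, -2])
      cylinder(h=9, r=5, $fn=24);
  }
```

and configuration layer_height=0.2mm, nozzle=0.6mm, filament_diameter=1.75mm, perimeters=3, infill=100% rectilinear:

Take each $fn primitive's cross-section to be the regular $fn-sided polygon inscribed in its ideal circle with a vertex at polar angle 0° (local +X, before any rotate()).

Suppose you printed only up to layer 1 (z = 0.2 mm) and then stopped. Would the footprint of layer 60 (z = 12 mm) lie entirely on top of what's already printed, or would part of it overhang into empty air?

entirely on top

Compare the two slices. At z = 0.2: the cone (r1=5.5→r2=2.5) has section circumradius 5.456 here — a regular 24-gon (area = (24/2)·5.456²·sin(360°/24) = 92.44 mm²); the cube at (-1, 5) is absent (z outside [8, 11.5]); the cylinder at (15.5, -4): section is a regular 24-gon, circumradius r=5 (area = (24/2)·5.000²·sin(360°/24) = 77.65 mm²); Taking the first minus the rest: starting from the cone (92.44 mm²), the r=5 cylinder at (15.5, -4) misses the remaining region (no effect) — area = 92.44 mm²; (whole slice rotated 25° about Z — lengths, areas and connectivity unchanged). At z = 12: the cone contributes a regular 24-gon of circumradius 2.833 (interpolated between r1=5.5 and r2=2.5 at t=0.889) (area = (24/2)·2.833²·sin(360°/24) = 24.93 mm²); the cube at (-1, 5) is not intersected at this z (z outside [8, 11.5]); the cylinder at (15.5, -4) is not intersected at this z (z outside [-2, 7]); Taking the first minus the rest: none of the subtracted shapes is present at this height, so the cone is unchanged — area = 24.93 mm²; (whole slice rotated 25° about Z — lengths, areas and connectivity unchanged). Checking containment: the cross-section at z = 12 is a subset of the cross-section at z = 0.2.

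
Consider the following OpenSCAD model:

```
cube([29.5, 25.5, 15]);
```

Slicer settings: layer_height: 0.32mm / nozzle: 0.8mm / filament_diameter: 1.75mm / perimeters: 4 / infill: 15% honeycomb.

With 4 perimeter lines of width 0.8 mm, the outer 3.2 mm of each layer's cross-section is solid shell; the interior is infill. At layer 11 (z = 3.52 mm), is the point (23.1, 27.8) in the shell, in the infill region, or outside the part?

At z = 3.52 mm: the 29.5×25.5 cube contributes its full rectangle. Overall, the cross-section is a single solid region. The nearest boundary edge runs (29.50, 25.50)→(0.00, 25.50); distance from the point to it = 2.30 mm. The point is not inside any of the regions above, so it lies outside the cross-section (2.30 mm from the nearest boundary).

outside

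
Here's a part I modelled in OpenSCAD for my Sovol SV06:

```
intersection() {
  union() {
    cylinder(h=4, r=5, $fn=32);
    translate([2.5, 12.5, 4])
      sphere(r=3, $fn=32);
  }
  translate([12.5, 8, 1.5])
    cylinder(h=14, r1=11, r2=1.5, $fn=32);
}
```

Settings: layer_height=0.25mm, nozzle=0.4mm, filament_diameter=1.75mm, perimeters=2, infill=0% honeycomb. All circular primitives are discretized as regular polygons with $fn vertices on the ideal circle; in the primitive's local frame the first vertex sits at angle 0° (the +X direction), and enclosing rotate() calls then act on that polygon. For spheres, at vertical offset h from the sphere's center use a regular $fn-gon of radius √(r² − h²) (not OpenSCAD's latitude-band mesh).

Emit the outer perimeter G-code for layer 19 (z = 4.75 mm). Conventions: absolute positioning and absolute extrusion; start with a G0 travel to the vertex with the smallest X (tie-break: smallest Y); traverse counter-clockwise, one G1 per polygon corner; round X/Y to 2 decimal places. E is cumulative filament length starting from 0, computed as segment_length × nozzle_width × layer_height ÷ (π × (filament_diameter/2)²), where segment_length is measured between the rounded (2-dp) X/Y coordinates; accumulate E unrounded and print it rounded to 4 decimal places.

At z = 4.75 mm: the cylinder is absent (z outside [0, 4]); the r=3 sphere at (2.5, 12.5) slices to a regular 32-gon of circumradius 2.905 (√(r²−h²) with h=0.75 from center); Taking the union: only the r=3 sphere at (2.5, 12.5) is present, so the union is just that shape — 1 connected region; the cone at (12.5, 8) (r1=11→r2=1.5) has section circumradius 8.795 here — a regular 32-gon; After intersecting: the cone at (12.5, 8) partially overlaps the result so far; clipping to the common part keeps 1.58 mm² — 1 connected region. The outline is a single polygon with 11 vertices. Extrusion per mm of travel: 0.4 × 0.25 / (π × 0.875²) = 0.041575. Accumulating E over each segment gives final E = 0.2914.

G0 X3.96 Y10.00 Z4.75
G1 X4.11 Y10.08 E0.0071
G1 X4.55 Y10.45 E0.0310
G1 X4.92 Y10.89 E0.0549
G1 X5.18 Y11.39 E0.0783
G1 X5.35 Y11.93 E0.1018
G1 X5.40 Y12.50 E0.1256
G1 X5.35 Y13.07 E0.1494
G1 X5.35 Y13.08 E0.1498
G1 X5.19 Y12.89 E0.1602
G1 X4.37 Y11.37 E0.2320
G1 X3.96 Y10.00 E0.2914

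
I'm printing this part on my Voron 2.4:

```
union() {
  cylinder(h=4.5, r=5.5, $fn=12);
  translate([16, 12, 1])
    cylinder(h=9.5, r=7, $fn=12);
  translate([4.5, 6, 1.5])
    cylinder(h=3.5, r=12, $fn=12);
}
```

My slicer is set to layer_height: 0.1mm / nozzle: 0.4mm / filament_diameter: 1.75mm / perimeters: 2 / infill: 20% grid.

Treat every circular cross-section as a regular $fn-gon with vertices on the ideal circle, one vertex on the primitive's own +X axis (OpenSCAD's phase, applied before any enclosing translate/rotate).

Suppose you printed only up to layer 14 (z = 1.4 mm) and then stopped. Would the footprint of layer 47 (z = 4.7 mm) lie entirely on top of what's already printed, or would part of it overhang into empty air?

part overhangs

Compare the two slices. At z = 1.4: the r=5.5 cylinder gives a regular 12-gon of circumradius 5.5 (constant along its height) (area = (12/2)·5.500²·sin(360°/12) = 90.75 mm²); the r=7 cylinder at (16, 12) contributes a regular 12-gon of circumradius 7 (area = (12/2)·7.000²·sin(360°/12) = 147.00 mm²); the cylinder at (4.5, 6) does not reach this height (z outside [1.5, 5]); Merging all regions: the 2 present regions are separate (no shared area or edge), so areas and boundary lengths simply add and each stays a separate island — area = 237.75 mm². At z = 4.7: the cylinder is not intersected at this z (z outside [0, 4.5]); the r=7 cylinder at (16, 12) contributes a regular 12-gon of circumradius 7 (area = (12/2)·7.000²·sin(360°/12) = 147.00 mm²); the r=12 cylinder at (4.5, 6) contributes a regular 12-gon of circumradius 12 (area = (12/2)·12.000²·sin(360°/12) = 432.00 mm²); Taking the union: the regions partially overlap — summed areas 579.00 mm² minus the doubly-counted overlap 48.67 mm² gives 530.33 mm² — area = 530.33 mm². Checking containment: at z = 4.7 the cross-section extends beyond the z = 1.4 cross-section by about 299.30 mm².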